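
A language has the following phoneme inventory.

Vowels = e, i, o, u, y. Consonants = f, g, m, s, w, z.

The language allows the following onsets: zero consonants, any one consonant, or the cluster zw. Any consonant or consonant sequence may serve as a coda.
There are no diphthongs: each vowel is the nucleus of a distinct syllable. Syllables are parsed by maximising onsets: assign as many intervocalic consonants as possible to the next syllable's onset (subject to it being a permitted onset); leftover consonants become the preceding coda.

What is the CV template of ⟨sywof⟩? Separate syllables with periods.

CV.CVC

Nuclei (vowels): y, o → 2 syllables.
Between /y/ (V1) and /o/ (V2): just /w/ — single C goes to the following onset.
So the parse is sy.wof.
Mapping each syllable to C/V: /sy/ → CV, /wof/ → CVC.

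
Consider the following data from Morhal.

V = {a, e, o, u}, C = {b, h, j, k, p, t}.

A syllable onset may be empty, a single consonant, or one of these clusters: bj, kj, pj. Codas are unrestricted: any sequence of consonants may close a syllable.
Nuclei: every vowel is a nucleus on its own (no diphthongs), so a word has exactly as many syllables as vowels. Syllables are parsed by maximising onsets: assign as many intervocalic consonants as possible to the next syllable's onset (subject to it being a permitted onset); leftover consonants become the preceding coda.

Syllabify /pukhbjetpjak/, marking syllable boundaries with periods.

pukh.bjet.pjak

Nuclei (vowels): u, e, a → 3 syllables.
σ1/σ2 boundary: /khbj/; trying suffixes from longest down, /bj/ is the first permitted one, so coda /kh/ | onset /bj/.
σ2/σ3 boundary: cluster /tpj/ — the longest permitted-onset suffix is /pj/; onset = /pj/, preceding coda = /t/.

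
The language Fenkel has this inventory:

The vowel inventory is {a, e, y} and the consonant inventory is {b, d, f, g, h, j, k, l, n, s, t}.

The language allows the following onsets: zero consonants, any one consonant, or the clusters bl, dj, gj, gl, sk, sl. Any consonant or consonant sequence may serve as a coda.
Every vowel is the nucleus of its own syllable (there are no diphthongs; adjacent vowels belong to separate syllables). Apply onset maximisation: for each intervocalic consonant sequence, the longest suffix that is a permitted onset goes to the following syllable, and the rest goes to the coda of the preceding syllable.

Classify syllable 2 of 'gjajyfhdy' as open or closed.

The vowels are a, y, y — 3 nuclei, so 3 syllables.
Between /a/ (V1) and /y/ (V2): /j/ → onset of the next syllable (single consonants are always licit onsets).
Between /y/ (V2) and /y/ (V3): /fhd/ — longest licit onset from the right is /d/, leaving /fh/ as coda.
Result: gja.jyfh.dy.
Syllable 2 is /jyfh/ with coda /fh/, so it is closed.

closed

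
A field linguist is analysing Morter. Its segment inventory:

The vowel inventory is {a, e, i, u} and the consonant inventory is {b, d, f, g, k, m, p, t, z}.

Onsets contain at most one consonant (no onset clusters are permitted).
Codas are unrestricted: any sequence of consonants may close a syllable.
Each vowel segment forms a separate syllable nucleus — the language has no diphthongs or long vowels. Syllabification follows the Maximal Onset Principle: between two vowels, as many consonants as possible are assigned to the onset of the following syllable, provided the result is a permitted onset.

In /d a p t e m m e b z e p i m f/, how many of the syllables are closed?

4

Nuclei (vowels): a, e, e, e, i → 5 syllables.
Between /a/ (V1) and /e/ (V2): cluster /pt/ — the longest permitted-onset suffix is /t/; onset = /t/, preceding coda = /p/.
Between /e/ (V2) and /e/ (V3): /mm/ splits as /m/ + /m/ (/m/ is the longest suffix that is a licit onset).
Between /e/ (V3) and /e/ (V4): /bz/ splits as /b/ + /z/ (/z/ is the longest suffix that is a licit onset).
Between /e/ (V4) and /i/ (V5): /p/ → onset of the next syllable (single consonants are always licit onsets).
Syllabification: dap.tem.meb.ze.pimf.
Classifying each syllable: /dap/ (closed), /tem/ (closed), /meb/ (closed), /ze/ (open), /pimf/ (closed).
Closed syllables: 4.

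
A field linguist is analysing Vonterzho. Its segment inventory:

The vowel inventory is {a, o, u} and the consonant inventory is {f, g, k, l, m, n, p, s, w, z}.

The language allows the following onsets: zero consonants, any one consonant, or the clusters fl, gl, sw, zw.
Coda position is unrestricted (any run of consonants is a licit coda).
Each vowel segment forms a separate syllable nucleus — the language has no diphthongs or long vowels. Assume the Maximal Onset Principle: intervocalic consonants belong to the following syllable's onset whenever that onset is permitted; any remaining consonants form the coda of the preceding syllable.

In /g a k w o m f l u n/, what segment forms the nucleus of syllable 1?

The vowels are a, o, u — 3 nuclei, so 3 syllables.
The first nucleus (vowel 1 from the left) is /a/.

a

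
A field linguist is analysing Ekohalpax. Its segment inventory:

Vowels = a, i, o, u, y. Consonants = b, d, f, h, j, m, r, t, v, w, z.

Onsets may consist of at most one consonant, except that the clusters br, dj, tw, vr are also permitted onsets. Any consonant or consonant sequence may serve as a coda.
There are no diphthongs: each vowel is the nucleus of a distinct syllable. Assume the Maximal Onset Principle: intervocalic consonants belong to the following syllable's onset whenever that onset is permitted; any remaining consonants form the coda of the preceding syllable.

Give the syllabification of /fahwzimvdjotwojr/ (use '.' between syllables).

The vowels are a, i, o, o — 4 nuclei, so 4 syllables.
/a…i/ gap (V1→V2): /hwz/ — longest licit onset from the right is /z/, leaving /hw/ as coda.
/i…o/ gap (V2→V3): /mvdj/ — longest licit onset from the right is /dj/, leaving /mv/ as coda.
/o…o/ gap (V3→V4): cluster /tw/ — /tw/ is itself a permitted onset, so the whole cluster goes right; preceding coda = ∅.

fahw.zimv.djo.twojr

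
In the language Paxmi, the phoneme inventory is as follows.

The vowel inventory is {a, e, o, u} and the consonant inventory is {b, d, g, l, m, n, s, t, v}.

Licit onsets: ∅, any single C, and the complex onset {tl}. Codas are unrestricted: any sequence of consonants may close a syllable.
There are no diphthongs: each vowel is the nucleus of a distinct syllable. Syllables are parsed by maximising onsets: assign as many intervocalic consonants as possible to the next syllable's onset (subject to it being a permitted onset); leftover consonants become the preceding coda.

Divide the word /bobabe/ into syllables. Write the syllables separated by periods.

The vowels are o, a, e — 3 nuclei, so 3 syllables.
/o…a/ gap (V1→V2): /b/ is a single consonant, so it becomes the next onset.
/a…e/ gap (V2→V3): /b/ → onset of the next syllable (single consonants are always licit onsets).

bo.ba.be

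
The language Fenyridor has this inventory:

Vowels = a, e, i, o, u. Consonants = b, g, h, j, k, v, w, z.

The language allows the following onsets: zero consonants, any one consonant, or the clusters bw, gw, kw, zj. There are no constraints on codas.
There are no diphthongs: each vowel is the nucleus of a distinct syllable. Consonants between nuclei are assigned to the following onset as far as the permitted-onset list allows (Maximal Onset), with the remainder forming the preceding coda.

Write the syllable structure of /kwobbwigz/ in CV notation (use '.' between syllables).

The vowels are o, i — 2 nuclei, so 2 syllables.
/o…i/ gap (V1→V2): /bbw/ splits as /b/ + /bw/ (/bw/ is the longest suffix that is a licit onset).
Result: kwob.bwigz.
Mapping each syllable to C/V: /kwob/ → CCVC, /bwigz/ → CCVCC.

CCVC.CCVCC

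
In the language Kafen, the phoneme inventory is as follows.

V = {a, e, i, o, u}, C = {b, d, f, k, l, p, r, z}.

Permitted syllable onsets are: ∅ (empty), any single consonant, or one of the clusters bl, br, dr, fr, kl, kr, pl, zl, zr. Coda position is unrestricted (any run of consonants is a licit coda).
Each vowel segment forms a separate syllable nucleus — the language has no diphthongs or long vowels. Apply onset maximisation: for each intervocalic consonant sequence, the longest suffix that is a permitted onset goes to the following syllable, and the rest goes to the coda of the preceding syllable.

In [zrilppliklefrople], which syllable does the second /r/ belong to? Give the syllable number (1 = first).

4

Vowels present: i, i, e, o, e; each is a nucleus, giving 5 syllables.
Between /i/ (V1) and /i/ (V2): /lppl/; trying suffixes from longest down, /pl/ is the first permitted one, so coda /lp/ | onset /pl/.
Between /i/ (V2) and /e/ (V3): cluster /kl/ — /kl/ is itself a permitted onset, so the whole cluster goes right; preceding coda = ∅.
Between /e/ (V3) and /o/ (V4): /fr/ — entire cluster is a permitted onset → onset /fr/, coda ∅.
Between /o/ (V4) and /e/ (V5): cluster /pl/ — /pl/ is itself a permitted onset, so the whole cluster goes right; preceding coda = ∅.
Syllabification: zrilp.pli.kle.fro.ple.
The second /r/ is in the onset of syllable 4 (/fro/).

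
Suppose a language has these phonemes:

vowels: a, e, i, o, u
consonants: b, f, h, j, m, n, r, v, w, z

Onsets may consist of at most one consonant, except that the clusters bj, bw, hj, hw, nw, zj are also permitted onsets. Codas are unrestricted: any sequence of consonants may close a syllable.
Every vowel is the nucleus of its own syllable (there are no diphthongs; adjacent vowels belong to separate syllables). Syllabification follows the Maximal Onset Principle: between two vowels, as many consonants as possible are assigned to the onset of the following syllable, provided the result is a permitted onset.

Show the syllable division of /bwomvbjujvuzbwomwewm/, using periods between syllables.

Vowels present: o, u, u, o, e; each is a nucleus, giving 5 syllables.
σ1/σ2 boundary: /mvbj/ — longest licit onset from the right is /bj/, leaving /mv/ as coda.
σ2/σ3 boundary: /jv/ — longest licit onset from the right is /v/, leaving /j/ as coda.
σ3/σ4 boundary: cluster /zbw/ — the longest permitted-onset suffix is /bw/; onset = /bw/, preceding coda = /z/.
σ4/σ5 boundary: /mw/ — longest licit onset from the right is /w/, leaving /m/ as coda.

bwomv.bjuj.vuz.bwom.wewm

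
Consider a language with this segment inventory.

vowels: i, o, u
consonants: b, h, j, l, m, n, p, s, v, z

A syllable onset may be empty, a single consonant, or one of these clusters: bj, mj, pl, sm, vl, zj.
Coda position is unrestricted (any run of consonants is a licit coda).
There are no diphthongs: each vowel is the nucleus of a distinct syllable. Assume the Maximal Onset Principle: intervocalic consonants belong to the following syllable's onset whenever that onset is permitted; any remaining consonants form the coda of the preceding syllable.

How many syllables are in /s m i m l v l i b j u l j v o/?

4

Vowels present: i, i, u, o; each is a nucleus, giving 4 syllables.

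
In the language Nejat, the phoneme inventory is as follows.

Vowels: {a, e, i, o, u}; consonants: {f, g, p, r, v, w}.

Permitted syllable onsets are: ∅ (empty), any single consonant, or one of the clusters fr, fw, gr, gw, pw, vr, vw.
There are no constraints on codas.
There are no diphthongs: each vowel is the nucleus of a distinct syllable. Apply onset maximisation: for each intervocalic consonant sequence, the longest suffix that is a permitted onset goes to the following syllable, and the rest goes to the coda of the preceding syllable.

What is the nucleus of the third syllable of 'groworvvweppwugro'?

e

Vowels present: o, o, e, u, o; each is a nucleus, giving 5 syllables.
The third nucleus (vowel 3 from the left) is /e/.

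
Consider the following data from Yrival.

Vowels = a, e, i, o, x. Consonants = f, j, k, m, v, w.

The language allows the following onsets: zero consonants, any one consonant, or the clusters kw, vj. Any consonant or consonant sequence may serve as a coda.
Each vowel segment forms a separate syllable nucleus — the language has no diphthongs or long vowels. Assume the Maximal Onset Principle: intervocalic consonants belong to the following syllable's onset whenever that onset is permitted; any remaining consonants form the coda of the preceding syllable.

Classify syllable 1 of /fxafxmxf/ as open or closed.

open

Nuclei (vowels): x, a, x, x → 4 syllables.
σ1/σ2 boundary: no consonants, so the boundary falls immediately after /x/.
σ2/σ3 boundary: /f/ is a single consonant, so it becomes the next onset.
σ3/σ4 boundary: /m/ is a single consonant, so it becomes the next onset.
Syllabification: fx.a.fx.mxf.
Syllable 1 is /fx/; it ends in its nucleus with no coda, so it is open.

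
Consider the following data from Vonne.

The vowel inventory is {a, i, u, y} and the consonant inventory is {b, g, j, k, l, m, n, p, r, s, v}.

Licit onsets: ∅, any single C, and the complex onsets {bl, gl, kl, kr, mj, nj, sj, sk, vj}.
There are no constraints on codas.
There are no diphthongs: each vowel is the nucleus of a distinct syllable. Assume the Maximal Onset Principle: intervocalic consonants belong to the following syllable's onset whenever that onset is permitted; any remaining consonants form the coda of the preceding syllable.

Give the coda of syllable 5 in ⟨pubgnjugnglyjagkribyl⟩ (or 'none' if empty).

none

The vowels are u, u, y, a, i, y — 6 nuclei, so 6 syllables.
V1 /u/ – V2 /u/: cluster /bgnj/ — the longest permitted-onset suffix is /nj/; onset = /nj/, preceding coda = /bg/.
V2 /u/ – V3 /y/: cluster /gngl/ — the longest permitted-onset suffix is /gl/; onset = /gl/, preceding coda = /gn/.
V3 /y/ – V4 /a/: /j/ is a single consonant, so it becomes the next onset.
V4 /a/ – V5 /i/: /gkr/ splits as /g/ + /kr/ (/kr/ is the longest suffix that is a licit onset).
V5 /i/ – V6 /y/: just /b/ — single C goes to the following onset.
So the parse is pubg.njugn.gly.jag.kri.byl.
Syllable 5 is /kri/: onset /kr/, nucleus /i/, coda ∅.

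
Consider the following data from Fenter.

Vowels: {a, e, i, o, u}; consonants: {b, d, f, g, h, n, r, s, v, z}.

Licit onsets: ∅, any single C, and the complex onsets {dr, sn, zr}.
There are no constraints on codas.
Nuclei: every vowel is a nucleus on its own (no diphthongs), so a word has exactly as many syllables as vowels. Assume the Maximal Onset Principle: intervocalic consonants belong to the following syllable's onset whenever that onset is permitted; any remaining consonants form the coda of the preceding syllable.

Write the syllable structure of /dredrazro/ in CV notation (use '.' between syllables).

The vowels are e, a, o — 3 nuclei, so 3 syllables.
Between /e/ (V1) and /a/ (V2): /dr/ is a licit onset in full, so it all attaches to the next syllable.
Between /a/ (V2) and /o/ (V3): cluster /zr/ — /zr/ is itself a permitted onset, so the whole cluster goes right; preceding coda = ∅.
Syllabification: dre.dra.zro.
Mapping each syllable to C/V: /dre/ → CCV, /dra/ → CCV, /zro/ → CCV.

CCV.CCV.CCV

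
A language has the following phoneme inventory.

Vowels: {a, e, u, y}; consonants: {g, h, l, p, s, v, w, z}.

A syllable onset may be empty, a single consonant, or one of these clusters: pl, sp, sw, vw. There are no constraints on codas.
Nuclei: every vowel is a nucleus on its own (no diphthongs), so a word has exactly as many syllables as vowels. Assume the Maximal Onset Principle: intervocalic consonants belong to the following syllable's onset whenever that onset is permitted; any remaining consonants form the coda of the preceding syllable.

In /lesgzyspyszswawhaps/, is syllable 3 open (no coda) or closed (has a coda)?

Nuclei (vowels): e, y, y, a, a → 5 syllables.
V1 /e/ – V2 /y/: cluster /sgz/ — the longest permitted-onset suffix is /z/; onset = /z/, preceding coda = /sg/.
V2 /y/ – V3 /y/: /sp/ is a licit onset in full, so it all attaches to the next syllable.
V3 /y/ – V4 /a/: cluster /szsw/ — the longest permitted-onset suffix is /sw/; onset = /sw/, preceding coda = /sz/.
V4 /a/ – V5 /a/: /wh/ splits as /w/ + /h/ (/h/ is the longest suffix that is a licit onset).
So the parse is lesg.zy.spysz.swaw.haps.
Syllable 3 is /spysz/ with coda /sz/, so it is closed.

closed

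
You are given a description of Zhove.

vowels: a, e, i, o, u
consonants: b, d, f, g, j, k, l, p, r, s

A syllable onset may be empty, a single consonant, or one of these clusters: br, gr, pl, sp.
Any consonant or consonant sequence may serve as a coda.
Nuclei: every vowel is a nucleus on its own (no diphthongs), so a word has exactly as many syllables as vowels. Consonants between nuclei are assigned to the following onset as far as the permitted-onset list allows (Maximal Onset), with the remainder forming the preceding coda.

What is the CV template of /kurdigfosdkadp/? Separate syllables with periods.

The vowels are u, i, o, a — 4 nuclei, so 4 syllables.
V1 /u/ – V2 /i/: /rd/; trying suffixes from longest down, /d/ is the first permitted one, so coda /r/ | onset /d/.
V2 /i/ – V3 /o/: /gf/ — longest licit onset from the right is /f/, leaving /g/ as coda.
V3 /o/ – V4 /a/: /sdk/; trying suffixes from longest down, /k/ is the first permitted one, so coda /sd/ | onset /k/.
Putting it together: kur.dig.fosd.kadp.
Mapping each syllable to C/V: /kur/ → CVC, /dig/ → CVC, /fosd/ → CVCC, /kadp/ → CVCC.

CVC.CVC.CVCC.CVCC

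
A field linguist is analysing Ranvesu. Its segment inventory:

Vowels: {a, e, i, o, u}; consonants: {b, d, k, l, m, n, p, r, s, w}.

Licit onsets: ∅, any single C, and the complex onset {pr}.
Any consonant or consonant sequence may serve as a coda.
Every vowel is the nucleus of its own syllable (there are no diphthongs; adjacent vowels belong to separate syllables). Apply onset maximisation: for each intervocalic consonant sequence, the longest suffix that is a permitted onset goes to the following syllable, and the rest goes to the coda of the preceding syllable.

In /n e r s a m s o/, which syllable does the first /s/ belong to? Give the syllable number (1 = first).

The vowels are e, a, o — 3 nuclei, so 3 syllables.
/e…a/ gap (V1→V2): /rs/; trying suffixes from longest down, /s/ is the first permitted one, so coda /r/ | onset /s/.
/a…o/ gap (V2→V3): /ms/ splits as /m/ + /s/ (/s/ is the longest suffix that is a licit onset).
Syllabification: ner.sam.so.
The first /s/ is in the onset of syllable 2 (/sam/).

2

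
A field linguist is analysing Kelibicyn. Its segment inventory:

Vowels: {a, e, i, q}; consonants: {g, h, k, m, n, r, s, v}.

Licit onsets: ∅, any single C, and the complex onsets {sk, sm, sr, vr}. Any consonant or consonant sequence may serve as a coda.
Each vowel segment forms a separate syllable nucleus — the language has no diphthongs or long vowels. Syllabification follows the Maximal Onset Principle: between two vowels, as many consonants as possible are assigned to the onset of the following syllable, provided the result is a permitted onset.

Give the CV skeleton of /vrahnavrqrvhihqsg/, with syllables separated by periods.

CCVC.CV.CCVCC.CV.CVCC

Nuclei (vowels): a, a, q, i, q → 5 syllables.
V1 /a/ – V2 /a/: /hn/ — longest licit onset from the right is /n/, leaving /h/ as coda.
V2 /a/ – V3 /q/: /vr/ — entire cluster is a permitted onset → onset /vr/, coda ∅.
V3 /q/ – V4 /i/: /rvh/ splits as /rv/ + /h/ (/h/ is the longest suffix that is a licit onset).
V4 /i/ – V5 /q/: just /h/ — single C goes to the following onset.
Putting it together: vrah.na.vrqrv.hi.hqsg.
Mapping each syllable to C/V: /vrah/ → CCVC, /na/ → CV, /vrqrv/ → CCVCC, /hi/ → CV, /hqsg/ → CVCC.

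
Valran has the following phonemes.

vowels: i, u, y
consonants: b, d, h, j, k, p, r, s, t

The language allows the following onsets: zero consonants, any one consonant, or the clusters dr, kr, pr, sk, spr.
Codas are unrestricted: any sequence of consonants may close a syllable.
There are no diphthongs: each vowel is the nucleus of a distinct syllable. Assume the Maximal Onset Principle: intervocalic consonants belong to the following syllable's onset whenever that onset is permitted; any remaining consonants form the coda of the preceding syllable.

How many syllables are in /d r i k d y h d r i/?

Vowels present: i, y, i; each is a nucleus, giving 3 syllables.

3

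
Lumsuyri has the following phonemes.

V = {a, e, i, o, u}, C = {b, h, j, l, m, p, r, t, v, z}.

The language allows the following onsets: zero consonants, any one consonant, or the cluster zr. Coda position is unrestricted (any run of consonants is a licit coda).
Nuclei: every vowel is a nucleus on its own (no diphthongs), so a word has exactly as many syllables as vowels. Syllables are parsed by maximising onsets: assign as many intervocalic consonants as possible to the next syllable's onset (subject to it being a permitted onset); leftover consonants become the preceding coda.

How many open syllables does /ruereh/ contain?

Nuclei (vowels): u, e, e → 3 syllables.
/u…e/ gap (V1→V2): nothing intervenes; syllable break is V.V.
/e…e/ gap (V2→V3): just /r/ — single C goes to the following onset.
Syllabification: ru.e.reh.
Classifying each syllable: /ru/ (open), /e/ (open), /reh/ (closed).
Open syllables: 2.

2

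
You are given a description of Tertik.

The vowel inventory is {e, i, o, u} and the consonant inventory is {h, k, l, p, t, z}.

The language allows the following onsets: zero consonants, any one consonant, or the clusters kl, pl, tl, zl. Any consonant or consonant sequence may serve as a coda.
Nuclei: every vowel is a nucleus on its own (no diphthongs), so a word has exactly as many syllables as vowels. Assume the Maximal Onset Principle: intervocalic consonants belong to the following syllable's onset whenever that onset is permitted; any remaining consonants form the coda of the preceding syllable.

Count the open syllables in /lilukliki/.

4

Nuclei (vowels): i, u, i, i → 4 syllables.
/i…u/ gap (V1→V2): /l/ is a single consonant, so it becomes the next onset.
/u…i/ gap (V2→V3): cluster /kl/ — /kl/ is itself a permitted onset, so the whole cluster goes right; preceding coda = ∅.
/i…i/ gap (V3→V4): just /k/ — single C goes to the following onset.
So the parse is li.lu.kli.ki.
Classifying each syllable: /li/ (open), /lu/ (open), /kli/ (open), /ki/ (open).
Open syllables: 4.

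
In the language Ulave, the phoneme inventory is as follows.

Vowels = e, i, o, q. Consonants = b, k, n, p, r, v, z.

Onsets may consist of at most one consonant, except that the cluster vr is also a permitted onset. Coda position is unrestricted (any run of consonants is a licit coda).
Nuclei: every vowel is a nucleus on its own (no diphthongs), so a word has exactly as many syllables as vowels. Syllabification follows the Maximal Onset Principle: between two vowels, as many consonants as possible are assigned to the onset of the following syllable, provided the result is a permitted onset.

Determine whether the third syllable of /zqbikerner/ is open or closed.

Nuclei (vowels): q, i, e, e → 4 syllables.
σ1/σ2 boundary: /b/ is a single consonant, so it becomes the next onset.
σ2/σ3 boundary: just /k/ — single C goes to the following onset.
σ3/σ4 boundary: /rn/ splits as /r/ + /n/ (/n/ is the longest suffix that is a licit onset).
So the parse is zq.bi.ker.ner.
Syllable 3 is /ker/ with coda /r/, so it is closed.

closed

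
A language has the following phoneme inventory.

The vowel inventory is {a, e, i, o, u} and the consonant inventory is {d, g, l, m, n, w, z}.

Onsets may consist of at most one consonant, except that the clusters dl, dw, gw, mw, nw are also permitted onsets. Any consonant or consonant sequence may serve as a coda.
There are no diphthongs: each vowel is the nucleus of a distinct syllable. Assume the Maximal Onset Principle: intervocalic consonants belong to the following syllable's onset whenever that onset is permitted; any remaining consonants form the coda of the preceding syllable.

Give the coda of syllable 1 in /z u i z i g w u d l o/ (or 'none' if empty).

none

Vowels present: u, i, i, u, o; each is a nucleus, giving 5 syllables.
σ1/σ2 boundary: no consonants, so the boundary falls immediately after /u/.
σ2/σ3 boundary: /z/ is a single consonant, so it becomes the next onset.
σ3/σ4 boundary: cluster /gw/ — /gw/ is itself a permitted onset, so the whole cluster goes right; preceding coda = ∅.
σ4/σ5 boundary: /dl/ is a licit onset in full, so it all attaches to the next syllable.
So the parse is zu.i.zi.gwu.dlo.
Syllable 1 is /zu/: onset /z/, nucleus /u/, coda ∅.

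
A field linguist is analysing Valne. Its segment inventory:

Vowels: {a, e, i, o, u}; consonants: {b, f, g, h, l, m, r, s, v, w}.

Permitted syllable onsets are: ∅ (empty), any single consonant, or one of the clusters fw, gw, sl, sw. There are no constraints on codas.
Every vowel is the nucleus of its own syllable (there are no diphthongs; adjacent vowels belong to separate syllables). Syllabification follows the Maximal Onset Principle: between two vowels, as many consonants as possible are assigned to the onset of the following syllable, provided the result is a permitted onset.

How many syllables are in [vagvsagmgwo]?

Vowels present: a, a, o; each is a nucleus, giving 3 syllables.

3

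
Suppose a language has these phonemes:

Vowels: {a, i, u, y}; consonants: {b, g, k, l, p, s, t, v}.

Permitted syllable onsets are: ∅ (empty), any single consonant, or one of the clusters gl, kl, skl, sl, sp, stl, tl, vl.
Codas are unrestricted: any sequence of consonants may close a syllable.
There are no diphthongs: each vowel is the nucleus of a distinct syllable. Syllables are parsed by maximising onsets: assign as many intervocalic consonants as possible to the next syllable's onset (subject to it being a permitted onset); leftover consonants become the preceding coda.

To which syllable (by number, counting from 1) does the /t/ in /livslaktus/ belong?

3

Vowels present: i, a, u; each is a nucleus, giving 3 syllables.
/i…a/ gap (V1→V2): /vsl/ — longest licit onset from the right is /sl/, leaving /v/ as coda.
/a…u/ gap (V2→V3): /kt/; trying suffixes from longest down, /t/ is the first permitted one, so coda /k/ | onset /t/.
So the parse is liv.slak.tus.
The /t/ is in the onset of syllable 3 (/tus/).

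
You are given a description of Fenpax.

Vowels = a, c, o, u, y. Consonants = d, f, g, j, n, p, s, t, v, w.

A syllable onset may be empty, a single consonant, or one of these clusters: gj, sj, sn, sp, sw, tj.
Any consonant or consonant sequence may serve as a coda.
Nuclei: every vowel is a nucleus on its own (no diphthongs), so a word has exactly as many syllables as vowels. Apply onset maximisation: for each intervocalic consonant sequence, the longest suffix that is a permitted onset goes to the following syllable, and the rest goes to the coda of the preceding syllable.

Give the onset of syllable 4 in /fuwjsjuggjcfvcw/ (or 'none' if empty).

v

The vowels are u, u, c, c — 4 nuclei, so 4 syllables.
σ1/σ2 boundary: /wjsj/; trying suffixes from longest down, /sj/ is the first permitted one, so coda /wj/ | onset /sj/.
σ2/σ3 boundary: cluster /ggj/ — the longest permitted-onset suffix is /gj/; onset = /gj/, preceding coda = /g/.
σ3/σ4 boundary: /fv/ — longest licit onset from the right is /v/, leaving /f/ as coda.
So the parse is fuwj.sjug.gjcf.vcw.
Syllable 4 is /vcw/: onset /v/, nucleus /c/, coda /w/.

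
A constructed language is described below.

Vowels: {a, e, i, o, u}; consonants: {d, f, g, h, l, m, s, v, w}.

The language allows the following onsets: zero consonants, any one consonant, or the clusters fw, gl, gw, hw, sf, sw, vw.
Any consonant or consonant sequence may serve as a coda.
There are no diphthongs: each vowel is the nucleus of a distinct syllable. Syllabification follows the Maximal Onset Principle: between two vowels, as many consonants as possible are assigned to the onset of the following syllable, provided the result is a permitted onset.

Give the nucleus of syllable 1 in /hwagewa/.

The vowels are a, e, a — 3 nuclei, so 3 syllables.
The first nucleus (vowel 1 from the left) is /a/.

a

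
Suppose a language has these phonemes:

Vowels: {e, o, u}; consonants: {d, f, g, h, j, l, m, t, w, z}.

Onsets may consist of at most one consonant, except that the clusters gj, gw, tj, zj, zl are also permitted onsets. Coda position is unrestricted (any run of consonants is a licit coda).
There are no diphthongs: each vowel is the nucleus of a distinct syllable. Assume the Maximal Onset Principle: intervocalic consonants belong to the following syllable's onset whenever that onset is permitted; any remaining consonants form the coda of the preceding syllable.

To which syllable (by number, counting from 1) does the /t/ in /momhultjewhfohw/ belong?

3

Nuclei (vowels): o, u, e, o → 4 syllables.
V1 /o/ – V2 /u/: /mh/ splits as /m/ + /h/ (/h/ is the longest suffix that is a licit onset).
V2 /u/ – V3 /e/: /ltj/ — longest licit onset from the right is /tj/, leaving /l/ as coda.
V3 /e/ – V4 /o/: /whf/; trying suffixes from longest down, /f/ is the first permitted one, so coda /wh/ | onset /f/.
Syllabification: mom.hul.tjewh.fohw.
The /t/ is in the onset of syllable 3 (/tjewh/).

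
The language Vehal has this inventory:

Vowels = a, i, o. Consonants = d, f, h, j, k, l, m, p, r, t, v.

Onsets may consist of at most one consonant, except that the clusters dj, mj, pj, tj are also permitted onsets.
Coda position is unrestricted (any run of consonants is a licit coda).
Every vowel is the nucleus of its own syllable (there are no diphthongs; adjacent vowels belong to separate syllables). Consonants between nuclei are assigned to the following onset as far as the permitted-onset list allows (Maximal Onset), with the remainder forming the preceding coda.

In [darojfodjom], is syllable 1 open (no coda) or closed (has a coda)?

Vowels present: a, o, o, o; each is a nucleus, giving 4 syllables.
/a…o/ gap (V1→V2): /r/ → onset of the next syllable (single consonants are always licit onsets).
/o…o/ gap (V2→V3): cluster /jf/ — the longest permitted-onset suffix is /f/; onset = /f/, preceding coda = /j/.
/o…o/ gap (V3→V4): cluster /dj/ — /dj/ is itself a permitted onset, so the whole cluster goes right; preceding coda = ∅.
Result: da.roj.fo.djom.
Syllable 1 is /da/; it ends in its nucleus with no coda, so it is open.

open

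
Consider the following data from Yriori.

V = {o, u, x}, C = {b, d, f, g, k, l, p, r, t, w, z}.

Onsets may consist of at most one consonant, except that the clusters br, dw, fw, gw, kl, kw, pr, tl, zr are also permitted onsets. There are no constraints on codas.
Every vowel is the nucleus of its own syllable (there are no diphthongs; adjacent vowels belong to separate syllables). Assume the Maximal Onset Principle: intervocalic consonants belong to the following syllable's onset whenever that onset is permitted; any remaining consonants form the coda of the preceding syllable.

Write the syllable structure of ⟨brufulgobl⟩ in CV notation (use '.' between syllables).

CCV.CVC.CVCC

Vowels present: u, u, o; each is a nucleus, giving 3 syllables.
Between /u/ (V1) and /u/ (V2): /f/ → onset of the next syllable (single consonants are always licit onsets).
Between /u/ (V2) and /o/ (V3): /lg/; trying suffixes from longest down, /g/ is the first permitted one, so coda /l/ | onset /g/.
Putting it together: bru.ful.gobl.
Mapping each syllable to C/V: /bru/ → CCV, /ful/ → CVC, /gobl/ → CVCC.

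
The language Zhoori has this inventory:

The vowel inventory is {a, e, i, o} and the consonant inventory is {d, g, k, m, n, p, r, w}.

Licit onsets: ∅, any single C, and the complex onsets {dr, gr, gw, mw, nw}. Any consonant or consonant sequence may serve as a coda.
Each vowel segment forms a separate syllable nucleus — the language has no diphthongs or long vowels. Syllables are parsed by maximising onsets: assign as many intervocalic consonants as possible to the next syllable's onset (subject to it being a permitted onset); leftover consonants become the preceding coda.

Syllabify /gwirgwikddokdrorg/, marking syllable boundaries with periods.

Nuclei (vowels): i, i, o, o → 4 syllables.
Between /i/ (V1) and /i/ (V2): /rgw/ — longest licit onset from the right is /gw/, leaving /r/ as coda.
Between /i/ (V2) and /o/ (V3): /kdd/ — longest licit onset from the right is /d/, leaving /kd/ as coda.
Between /o/ (V3) and /o/ (V4): /kdr/; trying suffixes from longest down, /dr/ is the first permitted one, so coda /k/ | onset /dr/.

gwir.gwikd.dok.drorg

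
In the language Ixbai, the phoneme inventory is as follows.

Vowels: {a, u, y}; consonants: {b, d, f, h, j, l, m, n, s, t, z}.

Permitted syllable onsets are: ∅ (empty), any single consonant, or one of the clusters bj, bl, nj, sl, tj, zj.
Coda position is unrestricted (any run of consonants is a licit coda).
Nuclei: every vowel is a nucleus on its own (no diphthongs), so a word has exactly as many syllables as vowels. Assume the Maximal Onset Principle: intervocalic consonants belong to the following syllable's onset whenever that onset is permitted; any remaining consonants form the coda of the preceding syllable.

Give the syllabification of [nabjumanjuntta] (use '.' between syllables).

na.bju.ma.njunt.ta

Nuclei (vowels): a, u, a, u, a → 5 syllables.
σ1/σ2 boundary: /bj/ — entire cluster is a permitted onset → onset /bj/, coda ∅.
σ2/σ3 boundary: /m/ is a single consonant, so it becomes the next onset.
σ3/σ4 boundary: /nj/ is a licit onset in full, so it all attaches to the next syllable.
σ4/σ5 boundary: /ntt/ splits as /nt/ + /t/ (/t/ is the longest suffix that is a licit onset).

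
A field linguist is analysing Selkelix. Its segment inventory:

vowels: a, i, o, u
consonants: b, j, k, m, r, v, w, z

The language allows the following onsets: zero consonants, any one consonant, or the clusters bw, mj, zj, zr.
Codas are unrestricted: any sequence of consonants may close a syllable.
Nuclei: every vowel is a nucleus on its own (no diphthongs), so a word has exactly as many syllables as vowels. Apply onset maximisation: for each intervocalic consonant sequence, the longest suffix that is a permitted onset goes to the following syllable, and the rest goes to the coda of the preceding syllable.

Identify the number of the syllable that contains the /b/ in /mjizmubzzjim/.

The vowels are i, u, i — 3 nuclei, so 3 syllables.
Between /i/ (V1) and /u/ (V2): /zm/ — longest licit onset from the right is /m/, leaving /z/ as coda.
Between /u/ (V2) and /i/ (V3): /bzzj/ splits as /bz/ + /zj/ (/zj/ is the longest suffix that is a licit onset).
Putting it together: mjiz.mubz.zjim.
The /b/ is in the coda of syllable 2 (/mubz/).

2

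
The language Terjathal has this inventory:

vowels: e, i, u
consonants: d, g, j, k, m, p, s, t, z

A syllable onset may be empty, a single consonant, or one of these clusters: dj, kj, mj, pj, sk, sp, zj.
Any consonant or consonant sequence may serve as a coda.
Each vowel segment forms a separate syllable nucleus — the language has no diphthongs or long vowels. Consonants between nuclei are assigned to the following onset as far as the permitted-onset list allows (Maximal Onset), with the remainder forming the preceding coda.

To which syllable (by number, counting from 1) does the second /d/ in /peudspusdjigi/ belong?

Nuclei (vowels): e, u, u, i, i → 5 syllables.
σ1/σ2 boundary: hiatus — the boundary sits between the two vowels.
σ2/σ3 boundary: /dsp/ — longest licit onset from the right is /sp/, leaving /d/ as coda.
σ3/σ4 boundary: /sdj/ — longest licit onset from the right is /dj/, leaving /s/ as coda.
σ4/σ5 boundary: just /g/ — single C goes to the following onset.
Syllabification: pe.ud.spus.dji.gi.
The second /d/ is in the onset of syllable 4 (/dji/).

4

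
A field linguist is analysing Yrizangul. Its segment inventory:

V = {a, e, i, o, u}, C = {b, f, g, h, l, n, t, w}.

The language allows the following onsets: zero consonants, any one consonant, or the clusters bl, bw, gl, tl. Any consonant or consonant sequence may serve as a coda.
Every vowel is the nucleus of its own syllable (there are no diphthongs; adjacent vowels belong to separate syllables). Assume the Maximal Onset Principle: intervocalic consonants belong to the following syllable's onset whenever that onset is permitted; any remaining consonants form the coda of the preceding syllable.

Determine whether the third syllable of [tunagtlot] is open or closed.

Nuclei (vowels): u, a, o → 3 syllables.
V1 /u/ – V2 /a/: just /n/ — single C goes to the following onset.
V2 /a/ – V3 /o/: cluster /gtl/ — the longest permitted-onset suffix is /tl/; onset = /tl/, preceding coda = /g/.
Result: tu.nag.tlot.
Syllable 3 is /tlot/ with coda /t/, so it is closed.

closed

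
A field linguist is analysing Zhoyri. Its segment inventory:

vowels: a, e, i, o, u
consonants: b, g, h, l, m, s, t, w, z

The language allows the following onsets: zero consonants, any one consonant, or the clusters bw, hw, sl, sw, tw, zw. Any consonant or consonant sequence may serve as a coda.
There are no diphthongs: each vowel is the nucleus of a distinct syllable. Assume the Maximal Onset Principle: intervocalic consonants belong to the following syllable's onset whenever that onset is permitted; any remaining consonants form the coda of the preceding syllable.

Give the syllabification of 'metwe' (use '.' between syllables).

The vowels are e, e — 2 nuclei, so 2 syllables.
/e…e/ gap (V1→V2): /tw/ is a licit onset in full, so it all attaches to the next syllable.

me.twe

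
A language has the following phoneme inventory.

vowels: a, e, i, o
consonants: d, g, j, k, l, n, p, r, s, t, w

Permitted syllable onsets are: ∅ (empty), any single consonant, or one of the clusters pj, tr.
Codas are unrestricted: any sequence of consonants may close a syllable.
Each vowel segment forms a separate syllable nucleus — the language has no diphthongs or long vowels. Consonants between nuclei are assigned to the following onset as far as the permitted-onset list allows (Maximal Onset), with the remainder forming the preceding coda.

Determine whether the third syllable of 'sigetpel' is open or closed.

closed

Nuclei (vowels): i, e, e → 3 syllables.
σ1/σ2 boundary: /g/ → onset of the next syllable (single consonants are always licit onsets).
σ2/σ3 boundary: /tp/ splits as /t/ + /p/ (/p/ is the longest suffix that is a licit onset).
Result: si.get.pel.
Syllable 3 is /pel/ with coda /l/, so it is closed.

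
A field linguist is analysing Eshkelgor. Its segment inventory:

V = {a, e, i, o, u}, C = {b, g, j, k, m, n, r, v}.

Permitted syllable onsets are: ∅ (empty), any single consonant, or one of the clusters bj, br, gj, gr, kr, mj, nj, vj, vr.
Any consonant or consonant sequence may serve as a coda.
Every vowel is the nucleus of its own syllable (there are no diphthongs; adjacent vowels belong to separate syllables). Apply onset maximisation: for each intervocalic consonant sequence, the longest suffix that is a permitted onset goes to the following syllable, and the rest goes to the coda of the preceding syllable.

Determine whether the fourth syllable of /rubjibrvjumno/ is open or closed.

Nuclei (vowels): u, i, u, o → 4 syllables.
σ1/σ2 boundary: /bj/ — entire cluster is a permitted onset → onset /bj/, coda ∅.
σ2/σ3 boundary: /brvj/ — longest licit onset from the right is /vj/, leaving /br/ as coda.
σ3/σ4 boundary: cluster /mn/ — the longest permitted-onset suffix is /n/; onset = /n/, preceding coda = /m/.
So the parse is ru.bjibr.vjum.no.
Syllable 4 is /no/; it ends in its nucleus with no coda, so it is open.

open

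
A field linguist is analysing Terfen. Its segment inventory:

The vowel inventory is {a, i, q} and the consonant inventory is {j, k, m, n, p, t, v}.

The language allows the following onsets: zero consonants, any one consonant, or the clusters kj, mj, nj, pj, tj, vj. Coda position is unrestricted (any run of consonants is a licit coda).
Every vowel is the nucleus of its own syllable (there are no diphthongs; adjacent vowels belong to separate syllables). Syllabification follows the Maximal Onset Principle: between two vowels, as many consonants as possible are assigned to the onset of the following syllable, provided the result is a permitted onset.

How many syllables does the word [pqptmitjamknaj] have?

4

Vowels present: q, i, a, a; each is a nucleus, giving 4 syllables.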